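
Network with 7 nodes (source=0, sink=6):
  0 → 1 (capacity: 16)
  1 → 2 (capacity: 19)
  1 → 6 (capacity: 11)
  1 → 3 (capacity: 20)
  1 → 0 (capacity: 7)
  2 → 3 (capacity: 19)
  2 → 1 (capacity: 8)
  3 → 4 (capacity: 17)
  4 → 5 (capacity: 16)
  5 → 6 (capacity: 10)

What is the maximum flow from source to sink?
Maximum flow = 16

Max flow: 16

Flow assignment:
  0 → 1: 16/16
  1 → 6: 11/11
  1 → 3: 5/20
  3 → 4: 5/17
  4 → 5: 5/16
  5 → 6: 5/10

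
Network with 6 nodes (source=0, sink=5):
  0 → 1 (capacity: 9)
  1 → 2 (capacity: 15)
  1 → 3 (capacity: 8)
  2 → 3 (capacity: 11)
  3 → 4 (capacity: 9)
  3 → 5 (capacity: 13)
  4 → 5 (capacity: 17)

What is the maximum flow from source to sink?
Maximum flow = 9

Max flow: 9

Flow assignment:
  0 → 1: 9/9
  1 → 2: 1/15
  1 → 3: 8/8
  2 → 3: 1/11
  3 → 5: 9/13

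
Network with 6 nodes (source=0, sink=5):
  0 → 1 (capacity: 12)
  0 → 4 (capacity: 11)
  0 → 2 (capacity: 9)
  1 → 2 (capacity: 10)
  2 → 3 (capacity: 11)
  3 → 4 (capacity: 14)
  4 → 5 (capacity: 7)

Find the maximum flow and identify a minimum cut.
Max flow = 7, Min cut edges: (4,5)

Maximum flow: 7
Minimum cut: (4,5)
Partition: S = [0, 1, 2, 3, 4], T = [5]

Max-flow min-cut theorem verified: both equal 7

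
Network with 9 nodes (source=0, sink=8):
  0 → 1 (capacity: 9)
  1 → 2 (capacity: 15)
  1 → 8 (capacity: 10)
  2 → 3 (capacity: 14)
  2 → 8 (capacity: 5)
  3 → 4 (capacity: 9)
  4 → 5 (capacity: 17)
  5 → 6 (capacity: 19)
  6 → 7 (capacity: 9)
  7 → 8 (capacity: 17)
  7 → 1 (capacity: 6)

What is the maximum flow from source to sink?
Maximum flow = 9

Max flow: 9

Flow assignment:
  0 → 1: 9/9
  1 → 8: 9/10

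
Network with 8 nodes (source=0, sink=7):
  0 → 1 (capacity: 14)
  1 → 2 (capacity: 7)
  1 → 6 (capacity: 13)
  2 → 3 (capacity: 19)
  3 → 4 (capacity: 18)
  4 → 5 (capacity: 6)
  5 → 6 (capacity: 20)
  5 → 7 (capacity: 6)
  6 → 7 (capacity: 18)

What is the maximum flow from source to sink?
Maximum flow = 14

Max flow: 14

Flow assignment:
  0 → 1: 14/14
  1 → 2: 1/7
  1 → 6: 13/13
  2 → 3: 1/19
  3 → 4: 1/18
  4 → 5: 1/6
  5 → 7: 1/6
  6 → 7: 13/18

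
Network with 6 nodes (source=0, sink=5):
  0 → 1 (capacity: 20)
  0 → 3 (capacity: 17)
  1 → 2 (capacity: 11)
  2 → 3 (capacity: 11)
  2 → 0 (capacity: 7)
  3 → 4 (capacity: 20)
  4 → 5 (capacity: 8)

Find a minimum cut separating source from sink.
Min cut value = 8, edges: (4,5)

Min cut value: 8
Partition: S = [0, 1, 2, 3, 4], T = [5]
Cut edges: (4,5)

By max-flow min-cut theorem, max flow = min cut = 8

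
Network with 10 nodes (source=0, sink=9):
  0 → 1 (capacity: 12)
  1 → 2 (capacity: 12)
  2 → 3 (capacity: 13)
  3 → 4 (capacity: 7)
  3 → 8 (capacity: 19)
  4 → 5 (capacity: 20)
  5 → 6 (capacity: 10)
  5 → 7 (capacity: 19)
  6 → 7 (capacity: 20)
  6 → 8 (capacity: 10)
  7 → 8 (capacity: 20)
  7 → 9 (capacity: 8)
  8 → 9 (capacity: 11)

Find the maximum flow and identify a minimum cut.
Max flow = 12, Min cut edges: (1,2)

Maximum flow: 12
Minimum cut: (1,2)
Partition: S = [0, 1], T = [2, 3, 4, 5, 6, 7, 8, 9]

Max-flow min-cut theorem verified: both equal 12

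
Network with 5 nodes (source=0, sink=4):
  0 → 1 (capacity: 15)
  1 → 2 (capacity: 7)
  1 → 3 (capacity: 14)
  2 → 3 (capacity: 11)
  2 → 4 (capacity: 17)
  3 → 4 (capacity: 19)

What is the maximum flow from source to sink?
Maximum flow = 15

Max flow: 15

Flow assignment:
  0 → 1: 15/15
  1 → 2: 7/7
  1 → 3: 8/14
  2 → 4: 7/17
  3 → 4: 8/19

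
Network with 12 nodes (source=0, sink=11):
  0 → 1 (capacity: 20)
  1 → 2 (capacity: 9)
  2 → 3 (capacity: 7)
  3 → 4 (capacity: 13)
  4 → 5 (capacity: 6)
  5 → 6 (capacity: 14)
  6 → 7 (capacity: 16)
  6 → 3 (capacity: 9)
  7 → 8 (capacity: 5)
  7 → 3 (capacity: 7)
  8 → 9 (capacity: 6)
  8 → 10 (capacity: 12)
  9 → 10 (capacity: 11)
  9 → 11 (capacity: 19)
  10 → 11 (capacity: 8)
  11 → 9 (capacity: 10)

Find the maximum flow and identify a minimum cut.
Max flow = 5, Min cut edges: (7,8)

Maximum flow: 5
Minimum cut: (7,8)
Partition: S = [0, 1, 2, 3, 4, 5, 6, 7], T = [8, 9, 10, 11]

Max-flow min-cut theorem verified: both equal 5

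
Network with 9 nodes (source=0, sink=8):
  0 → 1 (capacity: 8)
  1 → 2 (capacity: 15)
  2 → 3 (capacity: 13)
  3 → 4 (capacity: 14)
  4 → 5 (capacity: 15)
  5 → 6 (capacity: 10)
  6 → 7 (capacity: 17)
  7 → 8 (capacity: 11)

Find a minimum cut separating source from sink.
Min cut value = 8, edges: (0,1)

Min cut value: 8
Partition: S = [0], T = [1, 2, 3, 4, 5, 6, 7, 8]
Cut edges: (0,1)

By max-flow min-cut theorem, max flow = min cut = 8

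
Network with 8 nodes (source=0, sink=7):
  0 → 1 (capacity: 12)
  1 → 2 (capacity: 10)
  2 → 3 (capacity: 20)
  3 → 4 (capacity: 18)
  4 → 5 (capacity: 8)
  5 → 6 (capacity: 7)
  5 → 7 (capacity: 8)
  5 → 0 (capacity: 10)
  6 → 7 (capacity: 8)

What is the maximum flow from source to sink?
Maximum flow = 8

Max flow: 8

Flow assignment:
  0 → 1: 8/12
  1 → 2: 8/10
  2 → 3: 8/20
  3 → 4: 8/18
  4 → 5: 8/8
  5 → 7: 8/8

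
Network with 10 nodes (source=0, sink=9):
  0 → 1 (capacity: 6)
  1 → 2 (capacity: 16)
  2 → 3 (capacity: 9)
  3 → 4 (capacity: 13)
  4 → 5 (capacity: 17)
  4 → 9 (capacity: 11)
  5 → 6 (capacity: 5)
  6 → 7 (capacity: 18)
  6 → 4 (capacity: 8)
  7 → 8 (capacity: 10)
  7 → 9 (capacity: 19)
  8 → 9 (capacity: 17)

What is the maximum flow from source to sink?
Maximum flow = 6

Max flow: 6

Flow assignment:
  0 → 1: 6/6
  1 → 2: 6/16
  2 → 3: 6/9
  3 → 4: 6/13
  4 → 9: 6/11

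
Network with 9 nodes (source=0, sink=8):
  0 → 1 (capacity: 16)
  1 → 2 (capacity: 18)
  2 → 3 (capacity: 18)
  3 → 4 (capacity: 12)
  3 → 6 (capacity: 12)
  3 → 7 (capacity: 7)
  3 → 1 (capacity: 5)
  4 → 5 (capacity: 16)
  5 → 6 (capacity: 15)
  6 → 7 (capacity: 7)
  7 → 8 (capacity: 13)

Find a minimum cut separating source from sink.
Min cut value = 13, edges: (7,8)

Min cut value: 13
Partition: S = [0, 1, 2, 3, 4, 5, 6, 7], T = [8]
Cut edges: (7,8)

By max-flow min-cut theorem, max flow = min cut = 13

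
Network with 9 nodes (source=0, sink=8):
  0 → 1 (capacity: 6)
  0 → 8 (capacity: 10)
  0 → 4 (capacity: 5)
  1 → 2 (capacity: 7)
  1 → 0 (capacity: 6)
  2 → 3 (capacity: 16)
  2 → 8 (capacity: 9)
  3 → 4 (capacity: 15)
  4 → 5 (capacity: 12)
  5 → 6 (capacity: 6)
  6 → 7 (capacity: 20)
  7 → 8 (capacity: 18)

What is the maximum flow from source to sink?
Maximum flow = 21

Max flow: 21

Flow assignment:
  0 → 1: 6/6
  0 → 8: 10/10
  0 → 4: 5/5
  1 → 2: 6/7
  2 → 8: 6/9
  4 → 5: 5/12
  5 → 6: 5/6
  6 → 7: 5/20
  7 → 8: 5/18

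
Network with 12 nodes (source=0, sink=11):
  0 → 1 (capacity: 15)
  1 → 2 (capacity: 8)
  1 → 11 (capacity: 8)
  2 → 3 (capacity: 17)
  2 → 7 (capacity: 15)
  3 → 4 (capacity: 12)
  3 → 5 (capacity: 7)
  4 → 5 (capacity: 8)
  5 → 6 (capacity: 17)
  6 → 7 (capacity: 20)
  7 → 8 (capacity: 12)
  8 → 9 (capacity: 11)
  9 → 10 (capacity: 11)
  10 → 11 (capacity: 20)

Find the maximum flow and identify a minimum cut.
Max flow = 15, Min cut edges: (0,1)

Maximum flow: 15
Minimum cut: (0,1)
Partition: S = [0], T = [1, 2, 3, 4, 5, 6, 7, 8, 9, 10, 11]

Max-flow min-cut theorem verified: both equal 15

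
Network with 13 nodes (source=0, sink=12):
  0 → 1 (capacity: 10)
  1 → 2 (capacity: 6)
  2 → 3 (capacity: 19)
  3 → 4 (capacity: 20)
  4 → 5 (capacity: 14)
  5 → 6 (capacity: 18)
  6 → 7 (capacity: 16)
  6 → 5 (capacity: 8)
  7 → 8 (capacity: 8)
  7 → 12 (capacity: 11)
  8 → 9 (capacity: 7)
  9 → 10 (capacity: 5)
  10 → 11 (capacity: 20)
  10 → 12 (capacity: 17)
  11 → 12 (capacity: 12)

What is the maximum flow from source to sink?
Maximum flow = 6

Max flow: 6

Flow assignment:
  0 → 1: 6/10
  1 → 2: 6/6
  2 → 3: 6/19
  3 → 4: 6/20
  4 → 5: 6/14
  5 → 6: 6/18
  6 → 7: 6/16
  7 → 12: 6/11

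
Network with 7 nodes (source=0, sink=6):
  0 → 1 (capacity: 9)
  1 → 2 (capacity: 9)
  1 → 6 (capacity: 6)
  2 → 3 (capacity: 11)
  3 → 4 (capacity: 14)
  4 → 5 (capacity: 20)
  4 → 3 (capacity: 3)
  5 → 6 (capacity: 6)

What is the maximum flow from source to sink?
Maximum flow = 9

Max flow: 9

Flow assignment:
  0 → 1: 9/9
  1 → 2: 3/9
  1 → 6: 6/6
  2 → 3: 3/11
  3 → 4: 3/14
  4 → 5: 3/20
  5 → 6: 3/6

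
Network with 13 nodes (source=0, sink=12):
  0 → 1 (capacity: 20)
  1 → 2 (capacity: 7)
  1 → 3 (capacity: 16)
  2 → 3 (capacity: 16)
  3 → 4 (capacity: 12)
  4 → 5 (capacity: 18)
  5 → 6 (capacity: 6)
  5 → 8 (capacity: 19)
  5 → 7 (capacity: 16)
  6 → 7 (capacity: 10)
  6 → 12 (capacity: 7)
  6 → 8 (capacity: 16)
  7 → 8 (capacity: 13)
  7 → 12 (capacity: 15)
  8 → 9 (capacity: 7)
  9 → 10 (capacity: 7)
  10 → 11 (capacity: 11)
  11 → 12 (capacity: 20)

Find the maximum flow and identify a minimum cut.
Max flow = 12, Min cut edges: (3,4)

Maximum flow: 12
Minimum cut: (3,4)
Partition: S = [0, 1, 2, 3], T = [4, 5, 6, 7, 8, 9, 10, 11, 12]

Max-flow min-cut theorem verified: both equal 12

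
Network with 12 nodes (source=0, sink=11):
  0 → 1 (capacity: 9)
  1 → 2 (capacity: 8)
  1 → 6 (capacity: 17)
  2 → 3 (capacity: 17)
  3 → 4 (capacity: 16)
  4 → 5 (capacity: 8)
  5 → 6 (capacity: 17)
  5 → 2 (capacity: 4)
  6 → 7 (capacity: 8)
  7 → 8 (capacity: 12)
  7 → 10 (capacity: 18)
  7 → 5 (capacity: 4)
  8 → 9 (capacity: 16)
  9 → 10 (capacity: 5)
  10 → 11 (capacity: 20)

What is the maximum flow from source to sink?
Maximum flow = 8

Max flow: 8

Flow assignment:
  0 → 1: 8/9
  1 → 2: 1/8
  1 → 6: 7/17
  2 → 3: 1/17
  3 → 4: 1/16
  4 → 5: 1/8
  5 → 6: 1/17
  6 → 7: 8/8
  7 → 10: 8/18
  10 → 11: 8/20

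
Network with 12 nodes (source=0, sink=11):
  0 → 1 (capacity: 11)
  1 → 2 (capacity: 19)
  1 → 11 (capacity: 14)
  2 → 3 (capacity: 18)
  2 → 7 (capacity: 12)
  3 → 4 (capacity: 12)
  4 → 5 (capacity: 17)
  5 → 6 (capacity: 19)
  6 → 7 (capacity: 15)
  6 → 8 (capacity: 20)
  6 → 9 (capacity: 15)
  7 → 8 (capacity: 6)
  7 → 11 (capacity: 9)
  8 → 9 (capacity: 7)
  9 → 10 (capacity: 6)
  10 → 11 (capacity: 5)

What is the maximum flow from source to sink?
Maximum flow = 11

Max flow: 11

Flow assignment:
  0 → 1: 11/11
  1 → 11: 11/14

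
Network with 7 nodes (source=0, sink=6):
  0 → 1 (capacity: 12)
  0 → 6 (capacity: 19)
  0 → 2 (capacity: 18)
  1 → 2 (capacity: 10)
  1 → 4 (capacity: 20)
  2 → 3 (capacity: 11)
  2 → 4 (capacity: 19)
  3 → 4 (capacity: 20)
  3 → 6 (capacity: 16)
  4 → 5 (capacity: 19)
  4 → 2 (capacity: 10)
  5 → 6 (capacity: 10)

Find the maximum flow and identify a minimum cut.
Max flow = 40, Min cut edges: (0,6), (2,3), (5,6)

Maximum flow: 40
Minimum cut: (0,6), (2,3), (5,6)
Partition: S = [0, 1, 2, 4, 5], T = [3, 6]

Max-flow min-cut theorem verified: both equal 40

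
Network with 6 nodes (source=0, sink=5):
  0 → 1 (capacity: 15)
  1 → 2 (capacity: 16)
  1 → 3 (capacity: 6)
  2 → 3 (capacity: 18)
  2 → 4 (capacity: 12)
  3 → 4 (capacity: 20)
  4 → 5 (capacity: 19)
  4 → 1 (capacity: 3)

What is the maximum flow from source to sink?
Maximum flow = 15

Max flow: 15

Flow assignment:
  0 → 1: 15/15
  1 → 2: 15/16
  2 → 3: 3/18
  2 → 4: 12/12
  3 → 4: 3/20
  4 → 5: 15/19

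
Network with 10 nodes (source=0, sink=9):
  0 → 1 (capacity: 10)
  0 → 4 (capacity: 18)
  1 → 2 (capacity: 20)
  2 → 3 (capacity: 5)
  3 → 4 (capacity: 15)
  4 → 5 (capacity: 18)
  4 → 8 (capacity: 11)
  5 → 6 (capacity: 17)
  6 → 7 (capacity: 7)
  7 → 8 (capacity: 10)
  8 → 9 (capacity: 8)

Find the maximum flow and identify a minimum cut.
Max flow = 8, Min cut edges: (8,9)

Maximum flow: 8
Minimum cut: (8,9)
Partition: S = [0, 1, 2, 3, 4, 5, 6, 7, 8], T = [9]

Max-flow min-cut theorem verified: both equal 8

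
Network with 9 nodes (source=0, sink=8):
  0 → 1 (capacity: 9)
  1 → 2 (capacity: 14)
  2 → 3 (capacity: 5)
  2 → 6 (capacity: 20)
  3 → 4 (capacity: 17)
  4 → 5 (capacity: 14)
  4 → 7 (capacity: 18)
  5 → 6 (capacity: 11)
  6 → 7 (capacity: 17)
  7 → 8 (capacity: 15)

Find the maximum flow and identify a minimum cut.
Max flow = 9, Min cut edges: (0,1)

Maximum flow: 9
Minimum cut: (0,1)
Partition: S = [0], T = [1, 2, 3, 4, 5, 6, 7, 8]

Max-flow min-cut theorem verified: both equal 9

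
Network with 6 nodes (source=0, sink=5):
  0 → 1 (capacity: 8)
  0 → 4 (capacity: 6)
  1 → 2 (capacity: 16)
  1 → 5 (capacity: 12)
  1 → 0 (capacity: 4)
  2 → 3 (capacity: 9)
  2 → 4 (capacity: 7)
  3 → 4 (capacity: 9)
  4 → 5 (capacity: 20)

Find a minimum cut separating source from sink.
Min cut value = 14, edges: (0,1), (0,4)

Min cut value: 14
Partition: S = [0], T = [1, 2, 3, 4, 5]
Cut edges: (0,1), (0,4)

By max-flow min-cut theorem, max flow = min cut = 14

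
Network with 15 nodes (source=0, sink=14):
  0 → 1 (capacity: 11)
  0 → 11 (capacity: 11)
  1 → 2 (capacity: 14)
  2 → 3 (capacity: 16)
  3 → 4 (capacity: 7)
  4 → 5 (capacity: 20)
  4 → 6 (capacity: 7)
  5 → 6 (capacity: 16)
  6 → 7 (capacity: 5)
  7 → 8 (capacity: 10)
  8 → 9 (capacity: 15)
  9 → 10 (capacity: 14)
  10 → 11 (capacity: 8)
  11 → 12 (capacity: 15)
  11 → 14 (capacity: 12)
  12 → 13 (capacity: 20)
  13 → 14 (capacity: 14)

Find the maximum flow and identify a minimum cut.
Max flow = 16, Min cut edges: (0,11), (6,7)

Maximum flow: 16
Minimum cut: (0,11), (6,7)
Partition: S = [0, 1, 2, 3, 4, 5, 6], T = [7, 8, 9, 10, 11, 12, 13, 14]

Max-flow min-cut theorem verified: both equal 16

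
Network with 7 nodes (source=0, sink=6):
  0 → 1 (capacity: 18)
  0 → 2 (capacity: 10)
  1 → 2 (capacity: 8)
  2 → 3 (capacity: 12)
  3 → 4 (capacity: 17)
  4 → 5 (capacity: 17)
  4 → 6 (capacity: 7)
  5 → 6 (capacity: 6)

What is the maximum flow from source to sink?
Maximum flow = 12

Max flow: 12

Flow assignment:
  0 → 1: 8/18
  0 → 2: 4/10
  1 → 2: 8/8
  2 → 3: 12/12
  3 → 4: 12/17
  4 → 5: 5/17
  4 → 6: 7/7
  5 → 6: 5/6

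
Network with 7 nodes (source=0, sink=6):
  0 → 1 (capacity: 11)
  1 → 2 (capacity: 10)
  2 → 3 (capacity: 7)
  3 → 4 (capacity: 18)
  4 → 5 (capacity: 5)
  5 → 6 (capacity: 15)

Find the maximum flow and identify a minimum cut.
Max flow = 5, Min cut edges: (4,5)

Maximum flow: 5
Minimum cut: (4,5)
Partition: S = [0, 1, 2, 3, 4], T = [5, 6]

Max-flow min-cut theorem verified: both equal 5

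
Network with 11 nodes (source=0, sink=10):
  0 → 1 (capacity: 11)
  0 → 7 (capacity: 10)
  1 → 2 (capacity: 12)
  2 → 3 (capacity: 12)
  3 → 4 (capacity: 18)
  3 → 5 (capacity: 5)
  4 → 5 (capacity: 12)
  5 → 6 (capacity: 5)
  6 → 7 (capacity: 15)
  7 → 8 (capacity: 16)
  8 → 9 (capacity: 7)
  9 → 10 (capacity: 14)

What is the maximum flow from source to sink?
Maximum flow = 7

Max flow: 7

Flow assignment:
  0 → 1: 5/11
  0 → 7: 2/10
  1 → 2: 5/12
  2 → 3: 5/12
  3 → 5: 5/5
  5 → 6: 5/5
  6 → 7: 5/15
  7 → 8: 7/16
  8 → 9: 7/7
  9 → 10: 7/14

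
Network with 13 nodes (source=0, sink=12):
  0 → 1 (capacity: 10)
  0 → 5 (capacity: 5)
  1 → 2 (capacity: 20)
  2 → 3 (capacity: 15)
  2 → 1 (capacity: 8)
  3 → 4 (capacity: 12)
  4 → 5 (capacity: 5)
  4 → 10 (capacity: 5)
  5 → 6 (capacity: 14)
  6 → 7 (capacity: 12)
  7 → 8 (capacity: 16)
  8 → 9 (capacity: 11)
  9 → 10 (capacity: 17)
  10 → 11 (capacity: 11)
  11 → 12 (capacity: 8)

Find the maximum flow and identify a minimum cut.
Max flow = 8, Min cut edges: (11,12)

Maximum flow: 8
Minimum cut: (11,12)
Partition: S = [0, 1, 2, 3, 4, 5, 6, 7, 8, 9, 10, 11], T = [12]

Max-flow min-cut theorem verified: both equal 8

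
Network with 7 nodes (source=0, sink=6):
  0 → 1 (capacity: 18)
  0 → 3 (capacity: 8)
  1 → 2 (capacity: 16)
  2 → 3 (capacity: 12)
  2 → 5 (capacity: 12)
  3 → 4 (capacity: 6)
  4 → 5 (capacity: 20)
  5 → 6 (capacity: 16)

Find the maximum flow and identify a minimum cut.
Max flow = 16, Min cut edges: (5,6)

Maximum flow: 16
Minimum cut: (5,6)
Partition: S = [0, 1, 2, 3, 4, 5], T = [6]

Max-flow min-cut theorem verified: both equal 16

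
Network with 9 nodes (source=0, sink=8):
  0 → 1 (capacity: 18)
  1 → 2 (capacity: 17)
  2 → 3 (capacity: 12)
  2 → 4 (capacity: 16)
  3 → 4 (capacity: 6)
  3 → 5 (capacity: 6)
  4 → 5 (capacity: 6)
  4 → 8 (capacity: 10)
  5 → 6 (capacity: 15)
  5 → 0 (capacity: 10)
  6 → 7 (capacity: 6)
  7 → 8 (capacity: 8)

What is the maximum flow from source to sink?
Maximum flow = 16

Max flow: 16

Flow assignment:
  0 → 1: 17/18
  1 → 2: 17/17
  2 → 3: 7/12
  2 → 4: 10/16
  3 → 4: 1/6
  3 → 5: 6/6
  4 → 5: 1/6
  4 → 8: 10/10
  5 → 6: 6/15
  5 → 0: 1/10
  6 → 7: 6/6
  7 → 8: 6/8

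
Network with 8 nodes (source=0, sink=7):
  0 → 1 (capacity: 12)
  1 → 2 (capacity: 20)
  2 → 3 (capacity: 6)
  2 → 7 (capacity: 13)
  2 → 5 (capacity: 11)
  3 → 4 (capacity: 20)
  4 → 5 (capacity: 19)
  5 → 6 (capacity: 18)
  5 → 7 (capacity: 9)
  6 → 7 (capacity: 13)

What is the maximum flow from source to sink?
Maximum flow = 12

Max flow: 12

Flow assignment:
  0 → 1: 12/12
  1 → 2: 12/20
  2 → 7: 12/13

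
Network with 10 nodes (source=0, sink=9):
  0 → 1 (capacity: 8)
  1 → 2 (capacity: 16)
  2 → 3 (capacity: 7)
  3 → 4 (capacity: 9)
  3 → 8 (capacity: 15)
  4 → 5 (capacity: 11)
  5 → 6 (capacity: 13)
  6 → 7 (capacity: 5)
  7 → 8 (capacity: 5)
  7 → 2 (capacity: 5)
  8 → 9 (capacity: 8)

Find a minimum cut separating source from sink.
Min cut value = 7, edges: (2,3)

Min cut value: 7
Partition: S = [0, 1, 2], T = [3, 4, 5, 6, 7, 8, 9]
Cut edges: (2,3)

By max-flow min-cut theorem, max flow = min cut = 7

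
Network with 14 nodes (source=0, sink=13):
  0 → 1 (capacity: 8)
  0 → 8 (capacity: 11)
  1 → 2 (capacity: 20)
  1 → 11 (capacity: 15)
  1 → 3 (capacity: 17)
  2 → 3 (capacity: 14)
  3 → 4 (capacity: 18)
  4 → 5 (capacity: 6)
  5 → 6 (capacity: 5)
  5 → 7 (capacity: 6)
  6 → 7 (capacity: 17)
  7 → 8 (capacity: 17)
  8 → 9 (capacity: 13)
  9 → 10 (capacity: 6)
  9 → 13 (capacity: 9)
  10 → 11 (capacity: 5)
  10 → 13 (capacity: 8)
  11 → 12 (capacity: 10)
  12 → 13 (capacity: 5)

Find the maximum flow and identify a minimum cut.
Max flow = 18, Min cut edges: (8,9), (12,13)

Maximum flow: 18
Minimum cut: (8,9), (12,13)
Partition: S = [0, 1, 2, 3, 4, 5, 6, 7, 8, 11, 12], T = [9, 10, 13]

Max-flow min-cut theorem verified: both equal 18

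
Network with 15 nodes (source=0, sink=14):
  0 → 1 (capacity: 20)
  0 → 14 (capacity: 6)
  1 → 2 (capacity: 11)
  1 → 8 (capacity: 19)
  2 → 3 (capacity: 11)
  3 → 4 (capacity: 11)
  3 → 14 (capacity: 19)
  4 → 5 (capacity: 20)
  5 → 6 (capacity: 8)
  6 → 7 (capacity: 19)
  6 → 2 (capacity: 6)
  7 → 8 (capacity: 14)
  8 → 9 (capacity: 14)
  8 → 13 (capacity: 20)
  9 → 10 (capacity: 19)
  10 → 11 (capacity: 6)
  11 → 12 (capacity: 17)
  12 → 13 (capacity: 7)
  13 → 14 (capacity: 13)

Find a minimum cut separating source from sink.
Min cut value = 26, edges: (0,1), (0,14)

Min cut value: 26
Partition: S = [0], T = [1, 2, 3, 4, 5, 6, 7, 8, 9, 10, 11, 12, 13, 14]
Cut edges: (0,1), (0,14)

By max-flow min-cut theorem, max flow = min cut = 26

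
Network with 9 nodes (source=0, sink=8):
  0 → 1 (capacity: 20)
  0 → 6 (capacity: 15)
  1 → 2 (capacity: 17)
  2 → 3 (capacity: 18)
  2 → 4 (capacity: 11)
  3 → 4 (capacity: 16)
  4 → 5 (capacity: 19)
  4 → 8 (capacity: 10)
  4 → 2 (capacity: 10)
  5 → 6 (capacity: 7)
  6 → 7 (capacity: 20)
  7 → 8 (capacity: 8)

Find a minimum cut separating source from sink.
Min cut value = 18, edges: (4,8), (7,8)

Min cut value: 18
Partition: S = [0, 1, 2, 3, 4, 5, 6, 7], T = [8]
Cut edges: (4,8), (7,8)

By max-flow min-cut theorem, max flow = min cut = 18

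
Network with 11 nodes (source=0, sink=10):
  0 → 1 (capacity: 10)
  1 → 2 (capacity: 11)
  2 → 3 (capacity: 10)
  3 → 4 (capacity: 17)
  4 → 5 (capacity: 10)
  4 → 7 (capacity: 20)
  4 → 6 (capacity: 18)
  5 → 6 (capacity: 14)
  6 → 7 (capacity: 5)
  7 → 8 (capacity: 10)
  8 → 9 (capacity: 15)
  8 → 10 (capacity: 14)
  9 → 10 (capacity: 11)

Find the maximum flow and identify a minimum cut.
Max flow = 10, Min cut edges: (7,8)

Maximum flow: 10
Minimum cut: (7,8)
Partition: S = [0, 1, 2, 3, 4, 5, 6, 7], T = [8, 9, 10]

Max-flow min-cut theorem verified: both equal 10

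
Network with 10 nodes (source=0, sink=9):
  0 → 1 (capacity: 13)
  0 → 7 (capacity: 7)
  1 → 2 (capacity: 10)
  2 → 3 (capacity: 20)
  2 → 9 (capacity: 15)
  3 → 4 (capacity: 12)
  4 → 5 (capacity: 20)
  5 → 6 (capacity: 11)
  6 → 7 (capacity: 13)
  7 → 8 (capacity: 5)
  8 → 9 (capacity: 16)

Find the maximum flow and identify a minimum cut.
Max flow = 15, Min cut edges: (1,2), (7,8)

Maximum flow: 15
Minimum cut: (1,2), (7,8)
Partition: S = [0, 1, 3, 4, 5, 6, 7], T = [2, 8, 9]

Max-flow min-cut theorem verified: both equal 15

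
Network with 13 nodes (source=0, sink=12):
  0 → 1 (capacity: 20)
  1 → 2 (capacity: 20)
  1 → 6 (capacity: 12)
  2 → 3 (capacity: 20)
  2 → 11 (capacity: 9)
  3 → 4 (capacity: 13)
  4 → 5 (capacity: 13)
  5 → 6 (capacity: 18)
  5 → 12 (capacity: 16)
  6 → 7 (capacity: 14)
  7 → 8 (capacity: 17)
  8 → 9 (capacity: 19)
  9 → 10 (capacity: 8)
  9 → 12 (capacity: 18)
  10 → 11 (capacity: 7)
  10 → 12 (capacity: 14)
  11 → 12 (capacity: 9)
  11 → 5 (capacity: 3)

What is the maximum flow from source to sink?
Maximum flow = 20

Max flow: 20

Flow assignment:
  0 → 1: 20/20
  1 → 2: 20/20
  2 → 3: 11/20
  2 → 11: 9/9
  3 → 4: 11/13
  4 → 5: 11/13
  5 → 12: 11/16
  11 → 12: 9/9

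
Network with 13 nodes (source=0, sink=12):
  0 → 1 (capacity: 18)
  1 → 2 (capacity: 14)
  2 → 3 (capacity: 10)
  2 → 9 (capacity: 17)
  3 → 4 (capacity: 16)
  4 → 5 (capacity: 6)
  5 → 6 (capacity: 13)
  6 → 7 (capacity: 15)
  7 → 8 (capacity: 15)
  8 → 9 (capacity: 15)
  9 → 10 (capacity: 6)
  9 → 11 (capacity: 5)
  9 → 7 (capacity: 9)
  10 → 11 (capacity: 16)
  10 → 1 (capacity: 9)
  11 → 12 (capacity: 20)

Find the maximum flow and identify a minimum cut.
Max flow = 11, Min cut edges: (9,10), (9,11)

Maximum flow: 11
Minimum cut: (9,10), (9,11)
Partition: S = [0, 1, 2, 3, 4, 5, 6, 7, 8, 9], T = [10, 11, 12]

Max-flow min-cut theorem verified: both equal 11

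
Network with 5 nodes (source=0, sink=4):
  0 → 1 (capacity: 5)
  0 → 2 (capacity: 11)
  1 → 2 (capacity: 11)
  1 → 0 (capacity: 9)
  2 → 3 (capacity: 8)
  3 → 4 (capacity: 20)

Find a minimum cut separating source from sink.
Min cut value = 8, edges: (2,3)

Min cut value: 8
Partition: S = [0, 1, 2], T = [3, 4]
Cut edges: (2,3)

By max-flow min-cut theorem, max flow = min cut = 8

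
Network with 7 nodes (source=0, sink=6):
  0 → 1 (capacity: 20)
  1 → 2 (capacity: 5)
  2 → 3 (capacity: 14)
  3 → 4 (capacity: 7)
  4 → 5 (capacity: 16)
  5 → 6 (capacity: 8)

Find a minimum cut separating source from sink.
Min cut value = 5, edges: (1,2)

Min cut value: 5
Partition: S = [0, 1], T = [2, 3, 4, 5, 6]
Cut edges: (1,2)

By max-flow min-cut theorem, max flow = min cut = 5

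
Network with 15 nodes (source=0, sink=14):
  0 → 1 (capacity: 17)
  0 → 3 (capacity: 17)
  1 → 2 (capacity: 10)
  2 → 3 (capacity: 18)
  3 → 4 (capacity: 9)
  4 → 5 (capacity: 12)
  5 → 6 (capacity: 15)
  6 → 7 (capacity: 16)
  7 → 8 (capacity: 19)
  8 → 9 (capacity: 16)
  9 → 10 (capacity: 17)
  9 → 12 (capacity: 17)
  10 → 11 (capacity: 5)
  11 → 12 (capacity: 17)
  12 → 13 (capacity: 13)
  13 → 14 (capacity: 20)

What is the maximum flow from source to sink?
Maximum flow = 9

Max flow: 9

Flow assignment:
  0 → 1: 9/17
  1 → 2: 9/10
  2 → 3: 9/18
  3 → 4: 9/9
  4 → 5: 9/12
  5 → 6: 9/15
  6 → 7: 9/16
  7 → 8: 9/19
  8 → 9: 9/16
  9 → 12: 9/17
  12 → 13: 9/13
  13 → 14: 9/20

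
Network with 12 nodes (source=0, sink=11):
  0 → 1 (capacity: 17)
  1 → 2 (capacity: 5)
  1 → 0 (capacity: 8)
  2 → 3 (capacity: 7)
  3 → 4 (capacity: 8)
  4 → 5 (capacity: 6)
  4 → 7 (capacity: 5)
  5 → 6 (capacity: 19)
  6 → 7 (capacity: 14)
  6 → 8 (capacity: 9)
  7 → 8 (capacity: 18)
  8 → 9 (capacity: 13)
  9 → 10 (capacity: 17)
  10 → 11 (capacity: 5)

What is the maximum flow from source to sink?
Maximum flow = 5

Max flow: 5

Flow assignment:
  0 → 1: 5/17
  1 → 2: 5/5
  2 → 3: 5/7
  3 → 4: 5/8
  4 → 7: 5/5
  7 → 8: 5/18
  8 → 9: 5/13
  9 → 10: 5/17
  10 → 11: 5/5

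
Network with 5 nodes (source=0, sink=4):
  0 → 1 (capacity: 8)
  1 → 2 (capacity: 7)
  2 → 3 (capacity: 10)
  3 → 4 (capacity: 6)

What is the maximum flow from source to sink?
Maximum flow = 6

Max flow: 6

Flow assignment:
  0 → 1: 6/8
  1 → 2: 6/7
  2 → 3: 6/10
  3 → 4: 6/6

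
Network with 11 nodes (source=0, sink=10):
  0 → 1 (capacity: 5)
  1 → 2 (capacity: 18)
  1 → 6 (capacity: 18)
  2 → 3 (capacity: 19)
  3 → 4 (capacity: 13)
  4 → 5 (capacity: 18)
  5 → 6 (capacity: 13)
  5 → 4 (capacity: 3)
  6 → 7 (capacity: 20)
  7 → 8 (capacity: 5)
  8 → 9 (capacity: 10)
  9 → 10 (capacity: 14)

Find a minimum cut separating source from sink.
Min cut value = 5, edges: (7,8)

Min cut value: 5
Partition: S = [0, 1, 2, 3, 4, 5, 6, 7], T = [8, 9, 10]
Cut edges: (7,8)

By max-flow min-cut theorem, max flow = min cut = 5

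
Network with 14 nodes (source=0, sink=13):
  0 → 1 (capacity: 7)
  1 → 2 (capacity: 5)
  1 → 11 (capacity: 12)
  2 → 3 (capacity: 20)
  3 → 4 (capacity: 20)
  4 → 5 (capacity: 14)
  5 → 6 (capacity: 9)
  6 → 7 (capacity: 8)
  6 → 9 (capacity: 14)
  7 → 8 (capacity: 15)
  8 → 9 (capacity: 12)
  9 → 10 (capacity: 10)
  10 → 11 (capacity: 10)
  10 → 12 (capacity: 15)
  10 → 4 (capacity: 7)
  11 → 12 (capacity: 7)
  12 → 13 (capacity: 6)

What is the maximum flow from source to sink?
Maximum flow = 6

Max flow: 6

Flow assignment:
  0 → 1: 6/7
  1 → 11: 6/12
  11 → 12: 6/7
  12 → 13: 6/6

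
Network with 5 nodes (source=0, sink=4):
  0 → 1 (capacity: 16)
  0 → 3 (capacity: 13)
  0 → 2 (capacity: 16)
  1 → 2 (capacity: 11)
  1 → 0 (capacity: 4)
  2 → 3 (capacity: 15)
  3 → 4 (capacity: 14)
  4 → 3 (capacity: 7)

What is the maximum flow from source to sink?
Maximum flow = 14

Max flow: 14

Flow assignment:
  0 → 1: 11/16
  0 → 2: 3/16
  1 → 2: 11/11
  2 → 3: 14/15
  3 → 4: 14/14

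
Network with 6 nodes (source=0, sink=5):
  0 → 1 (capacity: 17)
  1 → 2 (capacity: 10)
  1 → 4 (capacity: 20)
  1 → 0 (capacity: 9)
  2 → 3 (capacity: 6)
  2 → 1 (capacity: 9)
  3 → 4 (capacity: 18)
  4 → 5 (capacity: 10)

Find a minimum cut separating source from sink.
Min cut value = 10, edges: (4,5)

Min cut value: 10
Partition: S = [0, 1, 2, 3, 4], T = [5]
Cut edges: (4,5)

By max-flow min-cut theorem, max flow = min cut = 10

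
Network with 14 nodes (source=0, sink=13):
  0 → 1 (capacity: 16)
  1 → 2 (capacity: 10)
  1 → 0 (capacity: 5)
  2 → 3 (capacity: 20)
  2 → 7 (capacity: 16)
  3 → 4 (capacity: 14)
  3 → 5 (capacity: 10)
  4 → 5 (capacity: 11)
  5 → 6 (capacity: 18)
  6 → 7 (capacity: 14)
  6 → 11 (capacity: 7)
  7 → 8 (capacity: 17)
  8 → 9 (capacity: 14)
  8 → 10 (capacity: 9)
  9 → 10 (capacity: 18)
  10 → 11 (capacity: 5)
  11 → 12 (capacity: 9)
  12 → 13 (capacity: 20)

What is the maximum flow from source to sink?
Maximum flow = 9

Max flow: 9

Flow assignment:
  0 → 1: 9/16
  1 → 2: 9/10
  2 → 3: 7/20
  2 → 7: 2/16
  3 → 5: 7/10
  5 → 6: 7/18
  6 → 11: 7/7
  7 → 8: 2/17
  8 → 10: 2/9
  10 → 11: 2/5
  11 → 12: 9/9
  12 → 13: 9/20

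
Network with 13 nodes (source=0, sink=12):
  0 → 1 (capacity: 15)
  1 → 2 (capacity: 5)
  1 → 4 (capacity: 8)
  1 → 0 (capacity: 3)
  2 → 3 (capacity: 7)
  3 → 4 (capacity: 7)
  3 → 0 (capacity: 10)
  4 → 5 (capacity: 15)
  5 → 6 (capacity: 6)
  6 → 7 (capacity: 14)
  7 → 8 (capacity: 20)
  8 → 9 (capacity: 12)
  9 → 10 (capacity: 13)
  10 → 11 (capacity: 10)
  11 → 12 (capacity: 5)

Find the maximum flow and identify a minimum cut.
Max flow = 5, Min cut edges: (11,12)

Maximum flow: 5
Minimum cut: (11,12)
Partition: S = [0, 1, 2, 3, 4, 5, 6, 7, 8, 9, 10, 11], T = [12]

Max-flow min-cut theorem verified: both equal 5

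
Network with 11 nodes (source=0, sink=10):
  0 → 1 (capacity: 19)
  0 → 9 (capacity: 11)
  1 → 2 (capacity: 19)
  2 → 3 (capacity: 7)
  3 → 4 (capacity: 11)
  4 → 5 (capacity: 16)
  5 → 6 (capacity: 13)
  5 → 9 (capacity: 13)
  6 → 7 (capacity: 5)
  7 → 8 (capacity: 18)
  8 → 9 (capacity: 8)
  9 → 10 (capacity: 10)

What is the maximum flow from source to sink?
Maximum flow = 10

Max flow: 10

Flow assignment:
  0 → 1: 7/19
  0 → 9: 3/11
  1 → 2: 7/19
  2 → 3: 7/7
  3 → 4: 7/11
  4 → 5: 7/16
  5 → 9: 7/13
  9 → 10: 10/10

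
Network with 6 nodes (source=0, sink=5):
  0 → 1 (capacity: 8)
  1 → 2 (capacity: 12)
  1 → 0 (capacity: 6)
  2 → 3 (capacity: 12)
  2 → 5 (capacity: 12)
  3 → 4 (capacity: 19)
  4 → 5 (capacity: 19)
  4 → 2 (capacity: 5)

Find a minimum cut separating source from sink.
Min cut value = 8, edges: (0,1)

Min cut value: 8
Partition: S = [0], T = [1, 2, 3, 4, 5]
Cut edges: (0,1)

By max-flow min-cut theorem, max flow = min cut = 8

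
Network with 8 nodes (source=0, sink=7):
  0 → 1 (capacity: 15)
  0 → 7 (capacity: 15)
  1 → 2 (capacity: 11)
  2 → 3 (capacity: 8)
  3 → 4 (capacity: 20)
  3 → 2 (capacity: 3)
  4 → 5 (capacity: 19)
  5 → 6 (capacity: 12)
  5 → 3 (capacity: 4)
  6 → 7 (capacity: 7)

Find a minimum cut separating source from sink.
Min cut value = 22, edges: (0,7), (6,7)

Min cut value: 22
Partition: S = [0, 1, 2, 3, 4, 5, 6], T = [7]
Cut edges: (0,7), (6,7)

By max-flow min-cut theorem, max flow = min cut = 22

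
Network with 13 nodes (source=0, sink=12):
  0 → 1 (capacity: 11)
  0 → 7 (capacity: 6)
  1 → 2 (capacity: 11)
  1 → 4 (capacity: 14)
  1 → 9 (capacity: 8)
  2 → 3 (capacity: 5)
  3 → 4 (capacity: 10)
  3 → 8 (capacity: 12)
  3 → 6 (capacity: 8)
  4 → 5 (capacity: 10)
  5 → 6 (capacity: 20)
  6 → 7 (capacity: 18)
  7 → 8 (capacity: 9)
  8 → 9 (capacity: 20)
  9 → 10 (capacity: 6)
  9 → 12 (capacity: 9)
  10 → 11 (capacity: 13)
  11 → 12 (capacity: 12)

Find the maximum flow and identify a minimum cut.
Max flow = 15, Min cut edges: (9,10), (9,12)

Maximum flow: 15
Minimum cut: (9,10), (9,12)
Partition: S = [0, 1, 2, 3, 4, 5, 6, 7, 8, 9], T = [10, 11, 12]

Max-flow min-cut theorem verified: both equal 15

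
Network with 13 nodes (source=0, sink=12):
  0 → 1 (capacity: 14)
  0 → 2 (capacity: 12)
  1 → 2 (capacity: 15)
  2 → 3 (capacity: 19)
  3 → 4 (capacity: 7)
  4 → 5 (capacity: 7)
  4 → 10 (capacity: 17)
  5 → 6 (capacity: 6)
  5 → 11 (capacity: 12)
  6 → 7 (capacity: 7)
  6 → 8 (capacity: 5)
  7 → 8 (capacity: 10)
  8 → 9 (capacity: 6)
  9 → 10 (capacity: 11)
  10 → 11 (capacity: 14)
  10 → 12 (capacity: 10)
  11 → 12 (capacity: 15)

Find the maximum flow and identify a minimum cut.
Max flow = 7, Min cut edges: (3,4)

Maximum flow: 7
Minimum cut: (3,4)
Partition: S = [0, 1, 2, 3], T = [4, 5, 6, 7, 8, 9, 10, 11, 12]

Max-flow min-cut theorem verified: both equal 7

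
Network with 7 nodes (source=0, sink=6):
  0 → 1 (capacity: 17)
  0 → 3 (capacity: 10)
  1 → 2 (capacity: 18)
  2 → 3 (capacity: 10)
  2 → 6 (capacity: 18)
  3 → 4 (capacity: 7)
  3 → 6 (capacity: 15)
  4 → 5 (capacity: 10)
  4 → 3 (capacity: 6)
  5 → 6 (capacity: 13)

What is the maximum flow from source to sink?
Maximum flow = 27

Max flow: 27

Flow assignment:
  0 → 1: 17/17
  0 → 3: 10/10
  1 → 2: 17/18
  2 → 6: 17/18
  3 → 6: 10/15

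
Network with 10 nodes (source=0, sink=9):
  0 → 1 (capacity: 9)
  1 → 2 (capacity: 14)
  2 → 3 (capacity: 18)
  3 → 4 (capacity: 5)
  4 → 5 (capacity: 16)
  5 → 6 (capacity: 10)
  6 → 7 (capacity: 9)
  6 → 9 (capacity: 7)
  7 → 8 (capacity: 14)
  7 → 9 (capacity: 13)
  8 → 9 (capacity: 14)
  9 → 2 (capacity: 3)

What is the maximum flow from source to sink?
Maximum flow = 5

Max flow: 5

Flow assignment:
  0 → 1: 5/9
  1 → 2: 5/14
  2 → 3: 5/18
  3 → 4: 5/5
  4 → 5: 5/16
  5 → 6: 5/10
  6 → 9: 5/7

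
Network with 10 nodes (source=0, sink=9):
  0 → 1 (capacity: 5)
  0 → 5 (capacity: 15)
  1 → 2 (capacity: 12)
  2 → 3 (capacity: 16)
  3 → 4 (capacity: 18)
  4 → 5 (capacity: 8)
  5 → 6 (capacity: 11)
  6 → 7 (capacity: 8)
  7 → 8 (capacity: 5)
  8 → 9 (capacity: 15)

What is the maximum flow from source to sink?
Maximum flow = 5

Max flow: 5

Flow assignment:
  0 → 1: 5/5
  1 → 2: 5/12
  2 → 3: 5/16
  3 → 4: 5/18
  4 → 5: 5/8
  5 → 6: 5/11
  6 → 7: 5/8
  7 → 8: 5/5
  8 → 9: 5/15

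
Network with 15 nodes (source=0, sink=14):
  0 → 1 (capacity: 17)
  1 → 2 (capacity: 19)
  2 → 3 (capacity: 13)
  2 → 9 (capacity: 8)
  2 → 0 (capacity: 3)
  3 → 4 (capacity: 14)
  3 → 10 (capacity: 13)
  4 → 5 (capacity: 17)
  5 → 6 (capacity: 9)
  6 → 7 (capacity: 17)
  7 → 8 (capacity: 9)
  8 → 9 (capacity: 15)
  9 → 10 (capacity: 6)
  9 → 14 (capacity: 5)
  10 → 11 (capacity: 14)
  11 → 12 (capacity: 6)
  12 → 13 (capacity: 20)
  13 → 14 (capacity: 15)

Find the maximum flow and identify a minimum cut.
Max flow = 11, Min cut edges: (9,14), (11,12)

Maximum flow: 11
Minimum cut: (9,14), (11,12)
Partition: S = [0, 1, 2, 3, 4, 5, 6, 7, 8, 9, 10, 11], T = [12, 13, 14]

Max-flow min-cut theorem verified: both equal 11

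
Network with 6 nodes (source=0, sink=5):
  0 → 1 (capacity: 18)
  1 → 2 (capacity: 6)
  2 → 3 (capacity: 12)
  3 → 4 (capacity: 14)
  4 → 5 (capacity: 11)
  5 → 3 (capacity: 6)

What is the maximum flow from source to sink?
Maximum flow = 6

Max flow: 6

Flow assignment:
  0 → 1: 6/18
  1 → 2: 6/6
  2 → 3: 6/12
  3 → 4: 6/14
  4 → 5: 6/11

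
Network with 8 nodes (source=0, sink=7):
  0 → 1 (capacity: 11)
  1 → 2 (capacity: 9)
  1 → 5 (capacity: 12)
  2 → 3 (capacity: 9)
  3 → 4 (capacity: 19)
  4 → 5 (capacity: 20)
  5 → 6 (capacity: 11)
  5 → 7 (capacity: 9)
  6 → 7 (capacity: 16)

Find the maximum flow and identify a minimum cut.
Max flow = 11, Min cut edges: (0,1)

Maximum flow: 11
Minimum cut: (0,1)
Partition: S = [0], T = [1, 2, 3, 4, 5, 6, 7]

Max-flow min-cut theorem verified: both equal 11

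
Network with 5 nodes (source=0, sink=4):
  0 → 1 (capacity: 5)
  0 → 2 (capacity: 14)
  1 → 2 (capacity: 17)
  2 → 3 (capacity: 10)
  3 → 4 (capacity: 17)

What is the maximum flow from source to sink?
Maximum flow = 10

Max flow: 10

Flow assignment:
  0 → 1: 5/5
  0 → 2: 5/14
  1 → 2: 5/17
  2 → 3: 10/10
  3 → 4: 10/17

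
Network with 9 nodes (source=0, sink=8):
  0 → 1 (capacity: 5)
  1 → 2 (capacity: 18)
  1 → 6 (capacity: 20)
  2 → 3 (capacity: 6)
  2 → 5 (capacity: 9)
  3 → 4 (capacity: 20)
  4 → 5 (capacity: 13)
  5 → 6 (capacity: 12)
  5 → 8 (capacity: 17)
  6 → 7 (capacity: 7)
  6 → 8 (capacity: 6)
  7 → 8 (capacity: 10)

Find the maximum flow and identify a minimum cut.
Max flow = 5, Min cut edges: (0,1)

Maximum flow: 5
Minimum cut: (0,1)
Partition: S = [0], T = [1, 2, 3, 4, 5, 6, 7, 8]

Max-flow min-cut theorem verified: both equal 5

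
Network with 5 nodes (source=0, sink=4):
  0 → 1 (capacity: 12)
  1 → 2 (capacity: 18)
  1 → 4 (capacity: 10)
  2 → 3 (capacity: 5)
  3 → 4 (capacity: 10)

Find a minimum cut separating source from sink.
Min cut value = 12, edges: (0,1)

Min cut value: 12
Partition: S = [0], T = [1, 2, 3, 4]
Cut edges: (0,1)

By max-flow min-cut theorem, max flow = min cut = 12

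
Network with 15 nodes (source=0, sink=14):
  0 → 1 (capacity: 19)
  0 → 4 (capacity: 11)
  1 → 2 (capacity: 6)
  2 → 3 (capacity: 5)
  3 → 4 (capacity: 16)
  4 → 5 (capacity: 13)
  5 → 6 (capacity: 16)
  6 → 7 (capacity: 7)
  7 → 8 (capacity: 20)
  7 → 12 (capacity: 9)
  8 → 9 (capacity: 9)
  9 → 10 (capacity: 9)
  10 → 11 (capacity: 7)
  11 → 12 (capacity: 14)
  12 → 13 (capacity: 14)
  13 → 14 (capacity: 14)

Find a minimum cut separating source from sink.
Min cut value = 7, edges: (6,7)

Min cut value: 7
Partition: S = [0, 1, 2, 3, 4, 5, 6], T = [7, 8, 9, 10, 11, 12, 13, 14]
Cut edges: (6,7)

By max-flow min-cut theorem, max flow = min cut = 7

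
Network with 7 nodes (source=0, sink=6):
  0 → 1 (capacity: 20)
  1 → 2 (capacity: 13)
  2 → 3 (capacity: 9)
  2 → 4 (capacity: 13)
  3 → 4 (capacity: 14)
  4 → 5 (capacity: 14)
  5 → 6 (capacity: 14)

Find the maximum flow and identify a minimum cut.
Max flow = 13, Min cut edges: (1,2)

Maximum flow: 13
Minimum cut: (1,2)
Partition: S = [0, 1], T = [2, 3, 4, 5, 6]

Max-flow min-cut theorem verified: both equal 13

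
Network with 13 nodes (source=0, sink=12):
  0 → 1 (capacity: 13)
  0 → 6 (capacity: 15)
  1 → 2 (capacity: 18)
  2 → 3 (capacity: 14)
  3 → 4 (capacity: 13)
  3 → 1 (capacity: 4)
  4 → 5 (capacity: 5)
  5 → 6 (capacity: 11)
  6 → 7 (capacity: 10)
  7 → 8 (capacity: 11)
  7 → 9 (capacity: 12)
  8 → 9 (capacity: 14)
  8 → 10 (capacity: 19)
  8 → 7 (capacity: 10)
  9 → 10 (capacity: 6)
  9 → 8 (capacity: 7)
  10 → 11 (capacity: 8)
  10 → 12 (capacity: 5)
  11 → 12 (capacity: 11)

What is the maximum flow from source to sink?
Maximum flow = 10

Max flow: 10

Flow assignment:
  0 → 1: 5/13
  0 → 6: 5/15
  1 → 2: 9/18
  2 → 3: 9/14
  3 → 4: 5/13
  3 → 1: 4/4
  4 → 5: 5/5
  5 → 6: 5/11
  6 → 7: 10/10
  7 → 8: 10/11
  8 → 10: 10/19
  10 → 11: 5/8
  10 → 12: 5/5
  11 → 12: 5/11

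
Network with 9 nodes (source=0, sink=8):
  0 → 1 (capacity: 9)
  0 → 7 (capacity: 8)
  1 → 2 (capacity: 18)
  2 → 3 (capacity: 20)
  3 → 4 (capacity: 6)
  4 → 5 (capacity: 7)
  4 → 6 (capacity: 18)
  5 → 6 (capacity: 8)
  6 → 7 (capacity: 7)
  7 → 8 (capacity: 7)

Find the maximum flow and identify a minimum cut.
Max flow = 7, Min cut edges: (7,8)

Maximum flow: 7
Minimum cut: (7,8)
Partition: S = [0, 1, 2, 3, 4, 5, 6, 7], T = [8]

Max-flow min-cut theorem verified: both equal 7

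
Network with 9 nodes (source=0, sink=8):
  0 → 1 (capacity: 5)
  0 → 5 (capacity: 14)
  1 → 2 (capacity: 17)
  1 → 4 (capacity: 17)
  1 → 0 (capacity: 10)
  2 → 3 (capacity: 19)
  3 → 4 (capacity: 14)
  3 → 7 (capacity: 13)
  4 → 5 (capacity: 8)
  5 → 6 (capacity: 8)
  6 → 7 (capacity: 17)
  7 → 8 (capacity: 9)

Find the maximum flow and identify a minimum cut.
Max flow = 9, Min cut edges: (7,8)

Maximum flow: 9
Minimum cut: (7,8)
Partition: S = [0, 1, 2, 3, 4, 5, 6, 7], T = [8]

Max-flow min-cut theorem verified: both equal 9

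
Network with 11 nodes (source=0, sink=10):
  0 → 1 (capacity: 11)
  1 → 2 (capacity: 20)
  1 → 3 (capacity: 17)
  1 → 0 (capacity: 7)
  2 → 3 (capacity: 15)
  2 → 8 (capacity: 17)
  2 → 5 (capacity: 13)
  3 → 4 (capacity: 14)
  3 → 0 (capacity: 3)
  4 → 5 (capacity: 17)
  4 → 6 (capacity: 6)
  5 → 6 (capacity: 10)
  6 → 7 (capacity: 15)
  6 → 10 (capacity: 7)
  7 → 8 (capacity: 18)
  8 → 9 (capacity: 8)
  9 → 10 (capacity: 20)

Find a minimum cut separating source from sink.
Min cut value = 11, edges: (0,1)

Min cut value: 11
Partition: S = [0], T = [1, 2, 3, 4, 5, 6, 7, 8, 9, 10]
Cut edges: (0,1)

By max-flow min-cut theorem, max flow = min cut = 11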